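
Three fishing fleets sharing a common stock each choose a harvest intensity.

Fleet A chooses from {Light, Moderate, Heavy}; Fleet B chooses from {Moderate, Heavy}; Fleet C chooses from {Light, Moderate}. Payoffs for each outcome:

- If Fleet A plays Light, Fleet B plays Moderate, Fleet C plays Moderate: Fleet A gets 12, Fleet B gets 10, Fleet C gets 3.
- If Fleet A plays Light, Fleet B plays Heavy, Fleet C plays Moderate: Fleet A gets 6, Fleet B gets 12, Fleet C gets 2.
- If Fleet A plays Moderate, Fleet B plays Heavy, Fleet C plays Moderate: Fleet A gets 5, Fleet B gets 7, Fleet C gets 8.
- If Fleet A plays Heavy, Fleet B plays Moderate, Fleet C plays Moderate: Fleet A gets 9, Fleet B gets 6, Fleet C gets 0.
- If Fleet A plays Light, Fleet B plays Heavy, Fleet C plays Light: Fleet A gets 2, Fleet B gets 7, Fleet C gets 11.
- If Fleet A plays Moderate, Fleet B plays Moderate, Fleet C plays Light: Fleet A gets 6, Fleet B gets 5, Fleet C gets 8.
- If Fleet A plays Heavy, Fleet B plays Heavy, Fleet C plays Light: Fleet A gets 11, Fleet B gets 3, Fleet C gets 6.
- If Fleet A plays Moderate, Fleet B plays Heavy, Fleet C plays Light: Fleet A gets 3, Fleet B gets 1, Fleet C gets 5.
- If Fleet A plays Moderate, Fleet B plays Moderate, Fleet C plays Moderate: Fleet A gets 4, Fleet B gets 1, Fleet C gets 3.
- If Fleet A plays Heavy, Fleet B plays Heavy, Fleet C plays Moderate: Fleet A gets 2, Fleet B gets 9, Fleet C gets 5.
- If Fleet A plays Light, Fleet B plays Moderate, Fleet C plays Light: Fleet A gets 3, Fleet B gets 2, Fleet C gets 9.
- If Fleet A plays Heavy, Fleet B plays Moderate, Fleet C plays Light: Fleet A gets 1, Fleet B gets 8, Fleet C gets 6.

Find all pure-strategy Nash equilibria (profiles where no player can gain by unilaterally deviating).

For each strategy profile, look for a profitable unilateral deviation.
(Light, Moderate, Light): Fleet A can switch to Moderate (3 → 6). Not NE.
(Light, Moderate, Moderate): Fleet B can switch to Heavy (10 → 12). Not NE.
(Light, Heavy, Light): Fleet A can switch to Moderate (2 → 3). Not NE.
(Light, Heavy, Moderate): Fleet C can switch to Light (2 → 11). Not NE.
(Moderate, Moderate, Light): Fleet A gets 6, best alternative 3; Fleet B gets 5, best alternative 1; Fleet C gets 8, best alternative 3. No profitable deviation — NE.
(Moderate, Moderate, Moderate): Fleet A can switch to Light (4 → 12). Not NE.
(Moderate, Heavy, Light): Fleet A can switch to Heavy (3 → 11). Not NE.
(Moderate, Heavy, Moderate): Fleet A can switch to Light (5 → 6). Not NE.
(Heavy, Moderate, Light): Fleet A can switch to Light (1 → 3). Not NE.
(Heavy, Moderate, Moderate): Fleet A can switch to Light (9 → 12). Not NE.
(Heavy, Heavy, Light): Fleet B can switch to Moderate (3 → 8). Not NE.
(The remaining 1 profile has a profitable deviation by the same check.)

Pure NE: (Moderate, Moderate, Light)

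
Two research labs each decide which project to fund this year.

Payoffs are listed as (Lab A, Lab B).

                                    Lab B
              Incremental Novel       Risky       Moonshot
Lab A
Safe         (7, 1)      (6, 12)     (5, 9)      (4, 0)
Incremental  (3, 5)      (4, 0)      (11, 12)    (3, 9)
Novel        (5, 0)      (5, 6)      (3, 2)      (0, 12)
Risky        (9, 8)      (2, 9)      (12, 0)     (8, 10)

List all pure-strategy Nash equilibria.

(Safe, Incremental): Lab A can switch to Risky (7 → 9). Not NE.
(Safe, Novel): Lab A gets 6, best alternative 5; Lab B gets 12, best alternative 9. No profitable deviation — NE.
(Safe, Risky): Lab A can switch to Incremental (5 → 11). Not NE.
(Safe, Moonshot): Lab A can switch to Risky (4 → 8). Not NE.
(Incremental, Incremental): Lab A can switch to Safe (3 → 7). Not NE.
(Incremental, Novel): Lab A can switch to Safe (4 → 6). Not NE.
(Incremental, Risky): Lab A can switch to Risky (11 → 12). Not NE.
(Risky, Moonshot): Lab A gets 8, best alternative 4; Lab B gets 10, best alternative 9. No profitable deviation — NE.
(The remaining 8 profiles each have a profitable deviation by the same check.)

The pure Nash equilibria are (Safe, Novel); (Risky, Moonshot).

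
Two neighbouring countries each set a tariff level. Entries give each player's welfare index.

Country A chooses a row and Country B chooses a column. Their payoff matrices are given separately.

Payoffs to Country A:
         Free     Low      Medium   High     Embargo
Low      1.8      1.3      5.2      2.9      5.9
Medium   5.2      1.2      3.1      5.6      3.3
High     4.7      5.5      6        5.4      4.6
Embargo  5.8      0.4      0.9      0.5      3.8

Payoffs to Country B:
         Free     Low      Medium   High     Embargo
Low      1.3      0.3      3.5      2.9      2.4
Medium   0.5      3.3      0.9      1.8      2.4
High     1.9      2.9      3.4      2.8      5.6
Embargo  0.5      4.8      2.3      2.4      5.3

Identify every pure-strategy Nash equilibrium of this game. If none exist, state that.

No pure-strategy Nash equilibrium.

(Low, Free): Country A can switch to Medium (1.8 → 5.2). Not NE.
(Low, Low): Country A can switch to High (1.3 → 5.5). Not NE.
(Low, Medium): Country A can switch to High (5.2 → 6). Not NE.
(Low, High): Country A can switch to Medium (2.9 → 5.6). Not NE.
(Low, Embargo): Country B can switch to Medium (2.4 → 3.5). Not NE.
(Medium, Free): Country A can switch to Embargo (5.2 → 5.8). Not NE.
(Medium, Low): Country A can switch to Low (1.2 → 1.3). Not NE.
(Medium, Medium): Country A can switch to Low (3.1 → 5.2). Not NE.
(The remaining 12 profiles each have a profitable deviation by the same check.)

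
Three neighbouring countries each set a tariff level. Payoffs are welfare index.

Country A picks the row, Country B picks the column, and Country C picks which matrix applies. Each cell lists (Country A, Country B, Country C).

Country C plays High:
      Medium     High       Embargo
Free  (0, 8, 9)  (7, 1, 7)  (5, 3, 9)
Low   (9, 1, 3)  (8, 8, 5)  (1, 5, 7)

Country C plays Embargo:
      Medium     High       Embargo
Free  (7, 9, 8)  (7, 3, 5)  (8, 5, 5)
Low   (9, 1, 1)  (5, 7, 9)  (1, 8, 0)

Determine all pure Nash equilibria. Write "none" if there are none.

none

For each player, find the best response to each opponent profile; mutual best responses are the pure NE.
Country A against (Medium, High): payoffs 0, 9 → best response Low.
Country A against (Medium, Embargo): payoffs 7, 9 → best response Low.
Country A against (High, High): payoffs 7, 8 → best response Low.
Country A against (High, Embargo): payoffs 7, 5 → best response Free.
Country A against (Embargo, High): payoffs 5, 1 → best response Free.
Country A against (Embargo, Embargo): payoffs 8, 1 → best response Free.
Country B against (Free, High): payoffs 8, 1, 3 → best response Medium.
Country B against (Free, Embargo): payoffs 9, 3, 5 → best response Medium.
Country B against (Low, High): payoffs 1, 8, 5 → best response High.
Country B against (Low, Embargo): payoffs 1, 7, 8 → best response Embargo.
Country C against (Free, Medium): payoffs 9, 8 → best response High.
Country C against (Free, High): payoffs 7, 5 → best response High.
Country C against (Free, Embargo): payoffs 9, 5 → best response High.
Country C against (Low, Medium): payoffs 3, 1 → best response High.
Country C against (Low, High): payoffs 5, 9 → best response Embargo.
Country C against (Low, Embargo): payoffs 7, 0 → best response High.
No profile is a mutual best response for all players.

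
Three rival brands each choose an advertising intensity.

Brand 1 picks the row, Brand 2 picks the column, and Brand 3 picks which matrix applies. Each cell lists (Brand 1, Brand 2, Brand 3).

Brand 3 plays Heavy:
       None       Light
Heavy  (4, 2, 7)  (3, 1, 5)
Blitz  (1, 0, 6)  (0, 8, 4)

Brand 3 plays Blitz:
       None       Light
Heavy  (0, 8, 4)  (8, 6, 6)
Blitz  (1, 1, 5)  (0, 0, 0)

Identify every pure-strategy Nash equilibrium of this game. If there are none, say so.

For each strategy profile, look for a profitable unilateral deviation.
(Heavy, None, Heavy): Brand 1 gets 4, best alternative 1; Brand 2 gets 2, best alternative 1; Brand 3 gets 7, best alternative 4. No profitable deviation — NE.
(Heavy, None, Blitz): Brand 1 can switch to Blitz (0 → 1). Not NE.
(Heavy, Light, Heavy): Brand 2 can switch to None (1 → 2). Not NE.
(Heavy, Light, Blitz): Brand 2 can switch to None (6 → 8). Not NE.
(Blitz, None, Heavy): Brand 1 can switch to Heavy (1 → 4). Not NE.
(Blitz, None, Blitz): Brand 3 can switch to Heavy (5 → 6). Not NE.
(Blitz, Light, Heavy): Brand 1 can switch to Heavy (0 → 3). Not NE.
(Blitz, Light, Blitz): Brand 1 can switch to Heavy (0 → 8). Not NE.

The unique pure-strategy Nash equilibrium is (Heavy, None, Heavy).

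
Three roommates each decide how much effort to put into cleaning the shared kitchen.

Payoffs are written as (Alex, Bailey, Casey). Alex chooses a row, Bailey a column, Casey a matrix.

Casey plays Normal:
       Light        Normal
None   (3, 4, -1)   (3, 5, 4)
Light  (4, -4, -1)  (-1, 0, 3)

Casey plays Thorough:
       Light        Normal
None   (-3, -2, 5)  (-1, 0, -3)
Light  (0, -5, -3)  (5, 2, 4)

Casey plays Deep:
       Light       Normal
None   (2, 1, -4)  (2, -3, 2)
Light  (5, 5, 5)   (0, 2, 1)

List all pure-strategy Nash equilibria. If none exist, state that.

Alex against (Light, Normal): payoffs 3, 4 → best response Light.
Alex against (Light, Thorough): payoffs -3, 0 → best response Light.
Alex against (Light, Deep): payoffs 2, 5 → best response Light.
Alex against (Normal, Normal): payoffs 3, -1 → best response None.
Alex against (Normal, Thorough): payoffs -1, 5 → best response Light.
Alex against (Normal, Deep): payoffs 2, 0 → best response None.
Bailey against (None, Normal): payoffs 4, 5 → best response Normal.
Bailey against (None, Thorough): payoffs -2, 0 → best response Normal.
Bailey against (None, Deep): payoffs 1, -3 → best response Light.
Bailey against (Light, Normal): payoffs -4, 0 → best response Normal.
Bailey against (Light, Thorough): payoffs -5, 2 → best response Normal.
Bailey against (Light, Deep): payoffs 5, 2 → best response Light.
Casey against (None, Light): payoffs -1, 5, -4 → best response Thorough.
Casey against (None, Normal): payoffs 4, -3, 2 → best response Normal.
Casey against (Light, Light): payoffs -1, -3, 5 → best response Deep.
Casey against (Light, Normal): payoffs 3, 4, 1 → best response Thorough.
Mutual best responses: (None, Normal, Normal); (Light, Light, Deep); (Light, Normal, Thorough).

(None, Normal, Normal); (Light, Light, Deep); (Light, Normal, Thorough)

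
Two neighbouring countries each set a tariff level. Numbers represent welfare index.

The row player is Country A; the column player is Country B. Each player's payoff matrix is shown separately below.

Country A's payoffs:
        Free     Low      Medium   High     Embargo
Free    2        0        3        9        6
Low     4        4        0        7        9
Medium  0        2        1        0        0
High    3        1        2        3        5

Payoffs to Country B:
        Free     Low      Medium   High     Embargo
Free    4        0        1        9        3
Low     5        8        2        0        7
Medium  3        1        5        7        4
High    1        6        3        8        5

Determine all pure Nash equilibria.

The pure Nash equilibria are (Free, High), (Low, Low).

Country A against Free: payoffs 2, 4, 0, 3 → best response Low.
Country A against Low: payoffs 0, 4, 2, 1 → best response Low.
Country A against Medium: payoffs 3, 0, 1, 2 → best response Free.
Country A against High: payoffs 9, 7, 0, 3 → best response Free.
Country A against Embargo: payoffs 6, 9, 0, 5 → best response Low.
Country B against Free: payoffs 4, 0, 1, 9, 3 → best response High.
Country B against Low: payoffs 5, 8, 2, 0, 7 → best response Low.
Country B against Medium: payoffs 3, 1, 5, 7, 4 → best response High.
Country B against High: payoffs 1, 6, 3, 8, 5 → best response High.
Mutual best responses: (Free, High); (Low, Low).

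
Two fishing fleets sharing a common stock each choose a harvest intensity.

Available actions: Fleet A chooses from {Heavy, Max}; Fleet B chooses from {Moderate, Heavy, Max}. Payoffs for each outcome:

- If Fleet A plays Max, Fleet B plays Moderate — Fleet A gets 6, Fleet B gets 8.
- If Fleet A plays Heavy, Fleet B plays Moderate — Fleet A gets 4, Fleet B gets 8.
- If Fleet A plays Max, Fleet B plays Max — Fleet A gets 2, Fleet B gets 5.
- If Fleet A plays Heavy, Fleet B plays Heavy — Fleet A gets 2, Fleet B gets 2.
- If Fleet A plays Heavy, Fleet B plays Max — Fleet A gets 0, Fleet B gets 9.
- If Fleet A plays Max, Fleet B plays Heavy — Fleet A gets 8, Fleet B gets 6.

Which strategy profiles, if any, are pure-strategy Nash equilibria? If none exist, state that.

Fleet A against Moderate: payoffs 4, 6 → best response Max.
Fleet A against Heavy: payoffs 2, 8 → best response Max.
Fleet A against Max: payoffs 0, 2 → best response Max.
Fleet B against Heavy: payoffs 8, 2, 9 → best response Max.
Fleet B against Max: payoffs 8, 6, 5 → best response Moderate.
Mutual best responses: (Max, Moderate).

The unique pure-strategy Nash equilibrium is (Max, Moderate).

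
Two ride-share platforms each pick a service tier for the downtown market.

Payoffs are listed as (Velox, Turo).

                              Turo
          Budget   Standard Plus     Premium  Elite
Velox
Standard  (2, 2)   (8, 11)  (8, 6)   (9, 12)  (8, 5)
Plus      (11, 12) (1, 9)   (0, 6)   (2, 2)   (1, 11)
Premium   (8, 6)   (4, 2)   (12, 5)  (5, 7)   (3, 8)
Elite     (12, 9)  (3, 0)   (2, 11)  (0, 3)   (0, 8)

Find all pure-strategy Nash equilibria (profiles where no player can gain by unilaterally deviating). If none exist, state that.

For each strategy profile, look for a profitable unilateral deviation.
(Standard, Budget): Velox can switch to Plus (2 → 11). Not NE.
(Standard, Standard): Turo can switch to Premium (11 → 12). Not NE.
(Standard, Plus): Velox can switch to Premium (8 → 12). Not NE.
(Standard, Premium): Velox gets 9, best alternative 5; Turo gets 12, best alternative 11. No profitable deviation — NE.
(Standard, Elite): Turo can switch to Standard (5 → 11). Not NE.
(Plus, Budget): Velox can switch to Elite (11 → 12). Not NE.
(Plus, Standard): Velox can switch to Standard (1 → 8). Not NE.
(The remaining 13 profiles each have a profitable deviation by the same check.)

The unique pure-strategy Nash equilibrium is (Standard, Premium).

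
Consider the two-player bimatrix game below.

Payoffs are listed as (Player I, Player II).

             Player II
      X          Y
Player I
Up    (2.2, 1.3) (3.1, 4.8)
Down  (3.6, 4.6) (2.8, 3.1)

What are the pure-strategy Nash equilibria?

(Up, X): Player I can switch to Down (2.2 → 3.6). Not NE.
(Up, Y): Player I gets 3.1, best alternative 2.8; Player II gets 4.8, best alternative 1.3. No profitable deviation — NE.
(Down, X): Player I gets 3.6, best alternative 2.2; Player II gets 4.6, best alternative 3.1. No profitable deviation — NE.
(Down, Y): Player I can switch to Up (2.8 → 3.1). Not NE.

The pure Nash equilibria are (Up, Y), (Down, X).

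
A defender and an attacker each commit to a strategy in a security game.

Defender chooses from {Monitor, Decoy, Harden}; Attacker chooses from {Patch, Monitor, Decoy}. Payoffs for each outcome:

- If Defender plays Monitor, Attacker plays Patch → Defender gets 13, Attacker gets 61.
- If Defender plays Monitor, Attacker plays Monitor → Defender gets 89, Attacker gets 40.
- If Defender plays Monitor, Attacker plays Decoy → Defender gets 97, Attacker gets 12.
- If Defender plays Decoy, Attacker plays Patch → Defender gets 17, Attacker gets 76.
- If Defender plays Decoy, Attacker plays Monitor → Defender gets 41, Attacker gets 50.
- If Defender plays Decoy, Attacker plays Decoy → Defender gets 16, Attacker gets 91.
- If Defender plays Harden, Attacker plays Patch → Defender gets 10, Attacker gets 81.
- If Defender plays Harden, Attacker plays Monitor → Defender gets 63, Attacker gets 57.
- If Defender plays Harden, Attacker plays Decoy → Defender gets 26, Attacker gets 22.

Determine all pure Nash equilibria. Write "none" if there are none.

Defender against Patch: payoffs 13, 17, 10 → best response Decoy.
Defender against Monitor: payoffs 89, 41, 63 → best response Monitor.
Defender against Decoy: payoffs 97, 16, 26 → best response Monitor.
Attacker against Monitor: payoffs 61, 40, 12 → best response Patch.
Attacker against Decoy: payoffs 76, 50, 91 → best response Decoy.
Attacker against Harden: payoffs 81, 57, 22 → best response Patch.
No profile is a mutual best response for all players.

This game has no pure Nash equilibrium.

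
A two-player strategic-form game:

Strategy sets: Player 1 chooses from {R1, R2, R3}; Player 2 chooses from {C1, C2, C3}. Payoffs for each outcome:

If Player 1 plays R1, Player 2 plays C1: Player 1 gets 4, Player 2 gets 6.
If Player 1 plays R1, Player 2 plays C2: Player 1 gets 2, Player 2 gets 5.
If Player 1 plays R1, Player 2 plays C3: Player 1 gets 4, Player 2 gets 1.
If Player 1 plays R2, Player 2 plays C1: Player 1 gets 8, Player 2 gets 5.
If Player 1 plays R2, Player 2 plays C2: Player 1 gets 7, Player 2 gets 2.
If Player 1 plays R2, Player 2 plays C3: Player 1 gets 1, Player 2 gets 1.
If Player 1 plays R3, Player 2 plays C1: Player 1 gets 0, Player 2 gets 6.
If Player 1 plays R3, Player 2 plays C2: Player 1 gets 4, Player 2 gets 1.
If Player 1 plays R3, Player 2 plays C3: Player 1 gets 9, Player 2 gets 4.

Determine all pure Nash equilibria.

(R1, C1): Player 1 can switch to R2 (4 → 8). Not NE.
(R1, C2): Player 1 can switch to R2 (2 → 7). Not NE.
(R1, C3): Player 1 can switch to R3 (4 → 9). Not NE.
(R2, C1): Player 1 gets 8, best alternative 4; Player 2 gets 5, best alternative 2. No profitable deviation — NE.
(R2, C2): Player 2 can switch to C1 (2 → 5). Not NE.
(R2, C3): Player 1 can switch to R1 (1 → 4). Not NE.
(R3, C1): Player 1 can switch to R1 (0 → 4). Not NE.
(R3, C2): Player 1 can switch to R2 (4 → 7). Not NE.
(R3, C3): Player 2 can switch to C1 (4 → 6). Not NE.

(R2, C1)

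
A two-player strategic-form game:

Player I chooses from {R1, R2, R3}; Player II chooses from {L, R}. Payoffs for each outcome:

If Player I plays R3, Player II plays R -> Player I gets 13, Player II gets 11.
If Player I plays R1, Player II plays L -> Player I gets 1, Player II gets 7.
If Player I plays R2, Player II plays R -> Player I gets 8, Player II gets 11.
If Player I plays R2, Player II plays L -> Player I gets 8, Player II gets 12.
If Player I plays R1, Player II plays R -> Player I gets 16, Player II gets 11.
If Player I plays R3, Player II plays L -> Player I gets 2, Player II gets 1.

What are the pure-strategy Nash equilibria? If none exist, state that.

(R1, L): Player I can switch to R2 (1 → 8). Not NE.
(R1, R): Player I gets 16, best alternative 13; Player II gets 11, best alternative 7. No profitable deviation — NE.
(R2, L): Player I gets 8, best alternative 2; Player II gets 12, best alternative 11. No profitable deviation — NE.
(R2, R): Player I can switch to R1 (8 → 16). Not NE.
(R3, L): Player I can switch to R2 (2 → 8). Not NE.
(R3, R): Player I can switch to R1 (13 → 16). Not NE.

Pure-strategy Nash equilibria: (R1, R) and (R2, L)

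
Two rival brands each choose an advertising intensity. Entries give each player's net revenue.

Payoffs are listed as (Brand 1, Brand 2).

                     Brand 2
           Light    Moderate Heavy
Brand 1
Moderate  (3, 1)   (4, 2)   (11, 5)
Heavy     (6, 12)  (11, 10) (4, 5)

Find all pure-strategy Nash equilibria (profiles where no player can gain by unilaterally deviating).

The pure Nash equilibria are (Moderate, Heavy); (Heavy, Light).

For each player, find the best response to each opponent profile; mutual best responses are the pure NE.
Brand 1 against Light: payoffs 3, 6 → best response Heavy.
Brand 1 against Moderate: payoffs 4, 11 → best response Heavy.
Brand 1 against Heavy: payoffs 11, 4 → best response Moderate.
Brand 2 against Moderate: payoffs 1, 2, 5 → best response Heavy.
Brand 2 against Heavy: payoffs 12, 10, 5 → best response Light.
Mutual best responses: (Moderate, Heavy); (Heavy, Light).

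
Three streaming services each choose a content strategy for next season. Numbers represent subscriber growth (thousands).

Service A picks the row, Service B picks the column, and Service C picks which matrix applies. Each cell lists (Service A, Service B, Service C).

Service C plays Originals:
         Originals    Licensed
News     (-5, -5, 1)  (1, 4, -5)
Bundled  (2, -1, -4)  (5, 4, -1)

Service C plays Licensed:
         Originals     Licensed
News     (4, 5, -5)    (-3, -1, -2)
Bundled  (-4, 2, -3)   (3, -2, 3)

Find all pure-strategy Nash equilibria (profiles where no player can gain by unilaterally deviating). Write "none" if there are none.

Check each profile: it is a Nash equilibrium iff no player can strictly gain by switching unilaterally.
(News, Originals, Originals): Service A can switch to Bundled (-5 → 2). Not NE.
(News, Originals, Licensed): Service C can switch to Originals (-5 → 1). Not NE.
(News, Licensed, Originals): Service A can switch to Bundled (1 → 5). Not NE.
(News, Licensed, Licensed): Service A can switch to Bundled (-3 → 3). Not NE.
(Bundled, Originals, Originals): Service B can switch to Licensed (-1 → 4). Not NE.
(Bundled, Originals, Licensed): Service A can switch to News (-4 → 4). Not NE.
(Bundled, Licensed, Originals): Service C can switch to Licensed (-1 → 3). Not NE.
(Bundled, Licensed, Licensed): Service B can switch to Originals (-2 → 2). Not NE.

No pure-strategy Nash equilibrium.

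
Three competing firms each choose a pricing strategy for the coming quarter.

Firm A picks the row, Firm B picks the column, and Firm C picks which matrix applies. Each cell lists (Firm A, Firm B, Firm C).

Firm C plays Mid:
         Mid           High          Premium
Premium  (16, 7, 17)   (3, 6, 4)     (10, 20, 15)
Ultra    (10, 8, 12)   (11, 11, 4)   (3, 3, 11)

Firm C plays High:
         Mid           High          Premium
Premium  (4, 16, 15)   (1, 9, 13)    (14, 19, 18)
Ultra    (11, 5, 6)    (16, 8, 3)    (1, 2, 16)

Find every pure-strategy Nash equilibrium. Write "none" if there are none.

For each strategy profile, look for a profitable unilateral deviation.
(Premium, Mid, Mid): Firm B can switch to Premium (7 → 20). Not NE.
(Premium, Mid, High): Firm A can switch to Ultra (4 → 11). Not NE.
(Premium, High, Mid): Firm A can switch to Ultra (3 → 11). Not NE.
(Premium, High, High): Firm A can switch to Ultra (1 → 16). Not NE.
(Premium, Premium, Mid): Firm C can switch to High (15 → 18). Not NE.
(Premium, Premium, High): Firm A gets 14, best alternative 1; Firm B gets 19, best alternative 16; Firm C gets 18, best alternative 15. No profitable deviation — NE.
(Ultra, Mid, Mid): Firm A can switch to Premium (10 → 16). Not NE.
(Ultra, Mid, High): Firm B can switch to High (5 → 8). Not NE.
(Ultra, High, Mid): Firm A gets 11, best alternative 3; Firm B gets 11, best alternative 8; Firm C gets 4, best alternative 3. No profitable deviation — NE.
(Ultra, High, High): Firm C can switch to Mid (3 → 4). Not NE.
(Ultra, Premium, Mid): Firm A can switch to Premium (3 → 10). Not NE.
(Ultra, Premium, High): Firm A can switch to Premium (1 → 14). Not NE.

Pure-strategy Nash equilibria: (Premium, Premium, High); (Ultra, High, Mid)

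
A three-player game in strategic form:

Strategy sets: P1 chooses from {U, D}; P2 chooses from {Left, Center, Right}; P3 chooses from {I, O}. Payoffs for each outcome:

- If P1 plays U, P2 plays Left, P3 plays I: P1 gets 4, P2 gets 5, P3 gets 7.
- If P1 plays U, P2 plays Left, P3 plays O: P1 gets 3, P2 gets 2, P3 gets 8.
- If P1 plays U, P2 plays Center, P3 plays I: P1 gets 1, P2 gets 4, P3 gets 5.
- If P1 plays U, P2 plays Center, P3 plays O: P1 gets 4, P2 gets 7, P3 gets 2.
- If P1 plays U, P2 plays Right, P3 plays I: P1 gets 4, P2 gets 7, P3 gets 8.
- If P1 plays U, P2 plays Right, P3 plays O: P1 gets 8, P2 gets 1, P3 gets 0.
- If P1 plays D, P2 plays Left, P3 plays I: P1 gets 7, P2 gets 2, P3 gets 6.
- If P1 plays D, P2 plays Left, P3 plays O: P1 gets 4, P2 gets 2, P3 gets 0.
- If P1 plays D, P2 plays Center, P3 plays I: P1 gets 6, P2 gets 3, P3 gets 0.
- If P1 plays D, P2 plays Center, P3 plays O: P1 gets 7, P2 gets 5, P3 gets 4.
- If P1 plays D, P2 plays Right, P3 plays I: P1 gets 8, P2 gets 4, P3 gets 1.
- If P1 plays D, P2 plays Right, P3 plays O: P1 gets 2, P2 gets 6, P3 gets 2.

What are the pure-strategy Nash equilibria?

none

For each player, find the best response to each opponent profile; mutual best responses are the pure NE.
P1 against (Left, I): payoffs 4, 7 → best response D.
P1 against (Left, O): payoffs 3, 4 → best response D.
P1 against (Center, I): payoffs 1, 6 → best response D.
P1 against (Center, O): payoffs 4, 7 → best response D.
P1 against (Right, I): payoffs 4, 8 → best response D.
P1 against (Right, O): payoffs 8, 2 → best response U.
P2 against (U, I): payoffs 5, 4, 7 → best response Right.
P2 against (U, O): payoffs 2, 7, 1 → best response Center.
P2 against (D, I): payoffs 2, 3, 4 → best response Right.
P2 against (D, O): payoffs 2, 5, 6 → best response Right.
P3 against (U, Left): payoffs 7, 8 → best response O.
P3 against (U, Center): payoffs 5, 2 → best response I.
P3 against (U, Right): payoffs 8, 0 → best response I.
P3 against (D, Left): payoffs 6, 0 → best response I.
P3 against (D, Center): payoffs 0, 4 → best response O.
P3 against (D, Right): payoffs 1, 2 → best response O.
No profile is a mutual best response for all players.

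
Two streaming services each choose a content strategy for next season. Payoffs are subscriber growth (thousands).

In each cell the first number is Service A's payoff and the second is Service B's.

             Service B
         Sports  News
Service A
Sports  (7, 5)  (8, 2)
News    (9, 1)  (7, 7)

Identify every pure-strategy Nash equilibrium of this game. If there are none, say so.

This game has no pure Nash equilibrium.

Service A against Sports: payoffs 7, 9 → best response News.
Service A against News: payoffs 8, 7 → best response Sports.
Service B against Sports: payoffs 5, 2 → best response Sports.
Service B against News: payoffs 1, 7 → best response News.
No profile is a mutual best response for all players.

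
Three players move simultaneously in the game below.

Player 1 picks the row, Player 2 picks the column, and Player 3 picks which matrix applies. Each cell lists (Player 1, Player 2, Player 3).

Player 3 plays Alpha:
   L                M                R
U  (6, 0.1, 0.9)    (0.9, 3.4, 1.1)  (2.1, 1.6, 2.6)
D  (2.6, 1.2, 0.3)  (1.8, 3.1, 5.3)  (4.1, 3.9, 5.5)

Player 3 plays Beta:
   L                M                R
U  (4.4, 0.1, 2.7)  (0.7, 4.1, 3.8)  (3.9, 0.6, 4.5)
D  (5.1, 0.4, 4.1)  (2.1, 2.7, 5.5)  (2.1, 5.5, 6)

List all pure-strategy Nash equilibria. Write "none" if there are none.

There is no pure-strategy Nash equilibrium.

(U, L, Alpha): Player 2 can switch to M (0.1 → 3.4). Not NE.
(U, L, Beta): Player 1 can switch to D (4.4 → 5.1). Not NE.
(U, M, Alpha): Player 1 can switch to D (0.9 → 1.8). Not NE.
(U, M, Beta): Player 1 can switch to D (0.7 → 2.1). Not NE.
(U, R, Alpha): Player 1 can switch to D (2.1 → 4.1). Not NE.
(U, R, Beta): Player 2 can switch to M (0.6 → 4.1). Not NE.
(D, L, Alpha): Player 1 can switch to U (2.6 → 6). Not NE.
(D, L, Beta): Player 2 can switch to M (0.4 → 2.7). Not NE.
(The remaining 4 profiles each have a profitable deviation by the same check.)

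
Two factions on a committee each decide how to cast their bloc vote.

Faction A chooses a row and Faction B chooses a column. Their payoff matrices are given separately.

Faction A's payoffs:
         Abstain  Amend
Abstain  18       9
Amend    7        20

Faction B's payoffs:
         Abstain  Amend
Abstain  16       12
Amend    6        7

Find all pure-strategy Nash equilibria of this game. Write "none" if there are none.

The pure Nash equilibria are (Abstain, Abstain), (Amend, Amend).

Faction A against Abstain: payoffs 18, 7 → best response Abstain.
Faction A against Amend: payoffs 9, 20 → best response Amend.
Faction B against Abstain: payoffs 16, 12 → best response Abstain.
Faction B against Amend: payoffs 6, 7 → best response Amend.
Mutual best responses: (Abstain, Abstain); (Amend, Amend).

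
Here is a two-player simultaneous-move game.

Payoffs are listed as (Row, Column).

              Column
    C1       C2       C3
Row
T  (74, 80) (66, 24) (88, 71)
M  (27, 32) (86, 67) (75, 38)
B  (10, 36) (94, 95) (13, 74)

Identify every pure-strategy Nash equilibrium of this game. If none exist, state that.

(T, C1) and (B, C2)

(T, C1): Row gets 74, best alternative 27; Column gets 80, best alternative 71. No profitable deviation — NE.
(T, C2): Row can switch to M (66 → 86). Not NE.
(T, C3): Column can switch to C1 (71 → 80). Not NE.
(M, C1): Row can switch to T (27 → 74). Not NE.
(M, C2): Row can switch to B (86 → 94). Not NE.
(M, C3): Row can switch to T (75 → 88). Not NE.
(B, C1): Row can switch to T (10 → 74). Not NE.
(B, C2): Row gets 94, best alternative 86; Column gets 95, best alternative 74. No profitable deviation — NE.
(B, C3): Row can switch to T (13 → 88). Not NE.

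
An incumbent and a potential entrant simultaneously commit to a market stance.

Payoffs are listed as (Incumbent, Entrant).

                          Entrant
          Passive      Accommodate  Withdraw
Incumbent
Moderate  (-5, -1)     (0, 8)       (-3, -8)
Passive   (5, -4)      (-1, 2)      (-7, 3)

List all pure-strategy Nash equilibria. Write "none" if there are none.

(Moderate, Passive): Incumbent can switch to Passive (-5 → 5). Not NE.
(Moderate, Accommodate): Incumbent gets 0, best alternative -1; Entrant gets 8, best alternative -1. No profitable deviation — NE.
(Moderate, Withdraw): Entrant can switch to Passive (-8 → -1). Not NE.
(Passive, Passive): Entrant can switch to Accommodate (-4 → 2). Not NE.
(Passive, Accommodate): Incumbent can switch to Moderate (-1 → 0). Not NE.
(Passive, Withdraw): Incumbent can switch to Moderate (-7 → -3). Not NE.

(Moderate, Accommodate)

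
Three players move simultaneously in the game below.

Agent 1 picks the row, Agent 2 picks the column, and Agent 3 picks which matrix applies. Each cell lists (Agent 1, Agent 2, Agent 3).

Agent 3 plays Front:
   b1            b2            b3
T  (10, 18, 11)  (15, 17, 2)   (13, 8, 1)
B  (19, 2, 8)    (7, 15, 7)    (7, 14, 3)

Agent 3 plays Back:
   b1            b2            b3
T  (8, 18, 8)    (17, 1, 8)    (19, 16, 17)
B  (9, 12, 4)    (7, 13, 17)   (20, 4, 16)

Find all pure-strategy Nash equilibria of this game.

Mark each player's best response to every combination of opponents' strategies; a profile where every player is best-responding is a pure Nash equilibrium.
Agent 1 against (b1, Front): payoffs 10, 19 → best response B.
Agent 1 against (b1, Back): payoffs 8, 9 → best response B.
Agent 1 against (b2, Front): payoffs 15, 7 → best response T.
Agent 1 against (b2, Back): payoffs 17, 7 → best response T.
Agent 1 against (b3, Front): payoffs 13, 7 → best response T.
Agent 1 against (b3, Back): payoffs 19, 20 → best response B.
Agent 2 against (T, Front): payoffs 18, 17, 8 → best response b1.
Agent 2 against (T, Back): payoffs 18, 1, 16 → best response b1.
Agent 2 against (B, Front): payoffs 2, 15, 14 → best response b2.
Agent 2 against (B, Back): payoffs 12, 13, 4 → best response b2.
Agent 3 against (T, b1): payoffs 11, 8 → best response Front.
Agent 3 against (T, b2): payoffs 2, 8 → best response Back.
Agent 3 against (T, b3): payoffs 1, 17 → best response Back.
Agent 3 against (B, b1): payoffs 8, 4 → best response Front.
Agent 3 against (B, b2): payoffs 7, 17 → best response Back.
Agent 3 against (B, b3): payoffs 3, 16 → best response Back.
No profile is a mutual best response for all players.

none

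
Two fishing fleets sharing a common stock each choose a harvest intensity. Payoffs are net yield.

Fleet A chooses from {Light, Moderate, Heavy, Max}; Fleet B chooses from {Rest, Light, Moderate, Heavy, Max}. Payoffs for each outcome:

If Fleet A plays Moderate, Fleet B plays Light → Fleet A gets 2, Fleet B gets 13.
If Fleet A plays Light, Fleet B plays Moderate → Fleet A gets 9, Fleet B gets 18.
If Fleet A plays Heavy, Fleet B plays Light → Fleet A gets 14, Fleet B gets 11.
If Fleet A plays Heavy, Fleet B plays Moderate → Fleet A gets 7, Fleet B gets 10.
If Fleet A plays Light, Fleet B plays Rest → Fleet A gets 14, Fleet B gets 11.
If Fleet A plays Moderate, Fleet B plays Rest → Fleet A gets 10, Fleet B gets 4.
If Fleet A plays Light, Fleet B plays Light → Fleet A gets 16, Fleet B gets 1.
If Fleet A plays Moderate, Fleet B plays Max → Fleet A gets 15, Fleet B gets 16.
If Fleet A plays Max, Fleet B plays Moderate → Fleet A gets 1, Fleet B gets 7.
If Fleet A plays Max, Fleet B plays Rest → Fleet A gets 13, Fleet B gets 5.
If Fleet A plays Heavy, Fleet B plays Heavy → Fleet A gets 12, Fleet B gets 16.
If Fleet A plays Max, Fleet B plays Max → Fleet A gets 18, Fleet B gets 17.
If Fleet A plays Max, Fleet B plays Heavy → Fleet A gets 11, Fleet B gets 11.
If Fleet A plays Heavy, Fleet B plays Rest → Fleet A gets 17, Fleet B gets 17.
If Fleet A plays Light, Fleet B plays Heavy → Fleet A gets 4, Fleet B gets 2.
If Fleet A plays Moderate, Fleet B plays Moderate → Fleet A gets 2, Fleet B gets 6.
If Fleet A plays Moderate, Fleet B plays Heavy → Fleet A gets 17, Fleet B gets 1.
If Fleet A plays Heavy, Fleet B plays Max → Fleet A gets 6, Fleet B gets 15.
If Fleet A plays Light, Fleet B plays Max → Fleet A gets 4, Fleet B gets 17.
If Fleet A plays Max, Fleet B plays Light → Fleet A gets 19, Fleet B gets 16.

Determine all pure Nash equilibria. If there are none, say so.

The pure Nash equilibria are (Light, Moderate) and (Heavy, Rest) and (Max, Max).

Fleet A against Rest: payoffs 14, 10, 17, 13 → best response Heavy.
Fleet A against Light: payoffs 16, 2, 14, 19 → best response Max.
Fleet A against Moderate: payoffs 9, 2, 7, 1 → best response Light.
Fleet A against Heavy: payoffs 4, 17, 12, 11 → best response Moderate.
Fleet A against Max: payoffs 4, 15, 6, 18 → best response Max.
Fleet B against Light: payoffs 11, 1, 18, 2, 17 → best response Moderate.
Fleet B against Moderate: payoffs 4, 13, 6, 1, 16 → best response Max.
Fleet B against Heavy: payoffs 17, 11, 10, 16, 15 → best response Rest.
Fleet B against Max: payoffs 5, 16, 7, 11, 17 → best response Max.
Mutual best responses: (Light, Moderate); (Heavy, Rest); (Max, Max).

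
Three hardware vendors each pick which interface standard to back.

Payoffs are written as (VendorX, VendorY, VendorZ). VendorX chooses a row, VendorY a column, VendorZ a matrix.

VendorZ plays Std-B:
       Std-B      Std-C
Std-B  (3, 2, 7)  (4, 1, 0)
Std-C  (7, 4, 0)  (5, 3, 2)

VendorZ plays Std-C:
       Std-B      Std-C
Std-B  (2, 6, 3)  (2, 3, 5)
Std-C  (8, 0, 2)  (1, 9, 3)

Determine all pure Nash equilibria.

For each player, find the best response to each opponent profile; mutual best responses are the pure NE.
VendorX against (Std-B, Std-B): payoffs 3, 7 → best response Std-C.
VendorX against (Std-B, Std-C): payoffs 2, 8 → best response Std-C.
VendorX against (Std-C, Std-B): payoffs 4, 5 → best response Std-C.
VendorX against (Std-C, Std-C): payoffs 2, 1 → best response Std-B.
VendorY against (Std-B, Std-B): payoffs 2, 1 → best response Std-B.
VendorY against (Std-B, Std-C): payoffs 6, 3 → best response Std-B.
VendorY against (Std-C, Std-B): payoffs 4, 3 → best response Std-B.
VendorY against (Std-C, Std-C): payoffs 0, 9 → best response Std-C.
VendorZ against (Std-B, Std-B): payoffs 7, 3 → best response Std-B.
VendorZ against (Std-B, Std-C): payoffs 0, 5 → best response Std-C.
VendorZ against (Std-C, Std-B): payoffs 0, 2 → best response Std-C.
VendorZ against (Std-C, Std-C): payoffs 2, 3 → best response Std-C.
No profile is a mutual best response for all players.

none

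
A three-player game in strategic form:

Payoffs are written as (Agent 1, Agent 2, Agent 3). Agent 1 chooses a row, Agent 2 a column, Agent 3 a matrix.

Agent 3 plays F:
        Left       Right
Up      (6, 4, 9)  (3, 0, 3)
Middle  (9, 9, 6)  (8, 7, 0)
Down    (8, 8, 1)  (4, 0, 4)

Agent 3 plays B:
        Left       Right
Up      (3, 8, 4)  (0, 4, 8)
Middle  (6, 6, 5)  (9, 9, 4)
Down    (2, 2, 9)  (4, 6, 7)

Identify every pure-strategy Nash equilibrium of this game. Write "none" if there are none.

Agent 1 against (Left, F): payoffs 6, 9, 8 → best response Middle.
Agent 1 against (Left, B): payoffs 3, 6, 2 → best response Middle.
Agent 1 against (Right, F): payoffs 3, 8, 4 → best response Middle.
Agent 1 against (Right, B): payoffs 0, 9, 4 → best response Middle.
Agent 2 against (Up, F): payoffs 4, 0 → best response Left.
Agent 2 against (Up, B): payoffs 8, 4 → best response Left.
Agent 2 against (Middle, F): payoffs 9, 7 → best response Left.
Agent 2 against (Middle, B): payoffs 6, 9 → best response Right.
Agent 2 against (Down, F): payoffs 8, 0 → best response Left.
Agent 2 against (Down, B): payoffs 2, 6 → best response Right.
Agent 3 against (Up, Left): payoffs 9, 4 → best response F.
Agent 3 against (Up, Right): payoffs 3, 8 → best response B.
Agent 3 against (Middle, Left): payoffs 6, 5 → best response F.
Agent 3 against (Middle, Right): payoffs 0, 4 → best response B.
Agent 3 against (Down, Left): payoffs 1, 9 → best response B.
Agent 3 against (Down, Right): payoffs 4, 7 → best response B.
Mutual best responses: (Middle, Left, F); (Middle, Right, B).

The pure Nash equilibria are (Middle, Left, F), (Middle, Right, B).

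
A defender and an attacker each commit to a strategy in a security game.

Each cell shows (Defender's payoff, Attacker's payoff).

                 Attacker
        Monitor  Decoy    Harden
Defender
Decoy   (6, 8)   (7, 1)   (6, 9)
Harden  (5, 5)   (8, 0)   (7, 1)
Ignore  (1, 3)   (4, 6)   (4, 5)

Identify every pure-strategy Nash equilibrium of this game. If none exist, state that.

Defender against Monitor: payoffs 6, 5, 1 → best response Decoy.
Defender against Decoy: payoffs 7, 8, 4 → best response Harden.
Defender against Harden: payoffs 6, 7, 4 → best response Harden.
Attacker against Decoy: payoffs 8, 1, 9 → best response Harden.
Attacker against Harden: payoffs 5, 0, 1 → best response Monitor.
Attacker against Ignore: payoffs 3, 6, 5 → best response Decoy.
No profile is a mutual best response for all players.

There is no pure-strategy Nash equilibrium.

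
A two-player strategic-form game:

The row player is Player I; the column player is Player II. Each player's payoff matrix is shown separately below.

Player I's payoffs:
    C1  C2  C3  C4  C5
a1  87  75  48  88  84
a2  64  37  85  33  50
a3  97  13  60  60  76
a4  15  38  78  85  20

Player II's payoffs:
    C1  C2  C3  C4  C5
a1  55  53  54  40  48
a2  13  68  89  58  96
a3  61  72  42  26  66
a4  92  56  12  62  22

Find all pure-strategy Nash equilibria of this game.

(a1, C1): Player I can switch to a3 (87 → 97). Not NE.
(a1, C2): Player II can switch to C1 (53 → 55). Not NE.
(a1, C3): Player I can switch to a2 (48 → 85). Not NE.
(a1, C4): Player II can switch to C1 (40 → 55). Not NE.
(a1, C5): Player II can switch to C1 (48 → 55). Not NE.
(a2, C1): Player I can switch to a1 (64 → 87). Not NE.
(The remaining 14 profiles each have a profitable deviation by the same check.)

There is no pure-strategy Nash equilibrium.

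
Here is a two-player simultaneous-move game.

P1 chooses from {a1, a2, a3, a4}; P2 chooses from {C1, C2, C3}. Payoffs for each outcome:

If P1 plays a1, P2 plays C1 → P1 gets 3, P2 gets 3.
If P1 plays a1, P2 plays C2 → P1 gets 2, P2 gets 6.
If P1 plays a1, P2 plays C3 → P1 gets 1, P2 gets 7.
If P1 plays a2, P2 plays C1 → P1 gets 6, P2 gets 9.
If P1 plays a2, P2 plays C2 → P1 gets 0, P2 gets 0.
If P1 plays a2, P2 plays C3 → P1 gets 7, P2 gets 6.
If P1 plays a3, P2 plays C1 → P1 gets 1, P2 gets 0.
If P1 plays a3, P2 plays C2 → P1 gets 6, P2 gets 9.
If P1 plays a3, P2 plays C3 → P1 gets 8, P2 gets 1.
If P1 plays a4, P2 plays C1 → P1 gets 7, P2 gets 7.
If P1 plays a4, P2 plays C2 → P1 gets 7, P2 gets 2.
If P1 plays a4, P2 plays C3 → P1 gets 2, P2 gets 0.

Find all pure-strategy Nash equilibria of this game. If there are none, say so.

Pure NE: (a4, C1)

P1 against C1: payoffs 3, 6, 1, 7 → best response a4.
P1 against C2: payoffs 2, 0, 6, 7 → best response a4.
P1 against C3: payoffs 1, 7, 8, 2 → best response a3.
P2 against a1: payoffs 3, 6, 7 → best response C3.
P2 against a2: payoffs 9, 0, 6 → best response C1.
P2 against a3: payoffs 0, 9, 1 → best response C2.
P2 against a4: payoffs 7, 2, 0 → best response C1.
Mutual best responses: (a4, C1).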